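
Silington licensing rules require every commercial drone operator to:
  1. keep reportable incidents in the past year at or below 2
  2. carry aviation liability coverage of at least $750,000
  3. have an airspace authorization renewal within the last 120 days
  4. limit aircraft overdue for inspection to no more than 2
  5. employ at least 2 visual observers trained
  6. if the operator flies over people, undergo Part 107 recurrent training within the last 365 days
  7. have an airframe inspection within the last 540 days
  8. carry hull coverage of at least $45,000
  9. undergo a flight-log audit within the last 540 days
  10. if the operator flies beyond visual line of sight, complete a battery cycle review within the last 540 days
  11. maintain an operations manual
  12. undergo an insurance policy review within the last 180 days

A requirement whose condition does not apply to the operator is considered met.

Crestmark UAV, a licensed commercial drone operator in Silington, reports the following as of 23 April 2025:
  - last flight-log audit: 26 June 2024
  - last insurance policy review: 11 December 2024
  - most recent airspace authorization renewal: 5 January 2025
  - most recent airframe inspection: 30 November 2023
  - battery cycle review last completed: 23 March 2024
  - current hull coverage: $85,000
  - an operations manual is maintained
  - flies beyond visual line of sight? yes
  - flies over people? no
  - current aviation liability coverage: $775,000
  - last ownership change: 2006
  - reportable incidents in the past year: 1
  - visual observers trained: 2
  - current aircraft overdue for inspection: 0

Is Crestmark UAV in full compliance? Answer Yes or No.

1. reportable incidents in the past year 1 ≤ 2 → met
2. aviation liability coverage $775,000 ≥ $750,000 → met
3. airspace authorization renewal 108 days ago vs limit 120 → met
4. aircraft overdue for inspection 0 ≤ 2 → met
5. visual observers trained 2 ≥ 2 → met
6. condition 'flies over people' does not hold → requirement n/a → met
7. airframe inspection 510 days ago vs limit 540 → met
8. hull coverage $85,000 ≥ $45,000 → met
9. flight-log audit 301 days ago vs limit 540 → met
10. condition 'flies beyond visual line of sight' holds; battery cycle review 396 days ago vs limit 540 → met
11. operations manual present → met
12. insurance policy review 133 days ago vs limit 180 → met
All met.

Yes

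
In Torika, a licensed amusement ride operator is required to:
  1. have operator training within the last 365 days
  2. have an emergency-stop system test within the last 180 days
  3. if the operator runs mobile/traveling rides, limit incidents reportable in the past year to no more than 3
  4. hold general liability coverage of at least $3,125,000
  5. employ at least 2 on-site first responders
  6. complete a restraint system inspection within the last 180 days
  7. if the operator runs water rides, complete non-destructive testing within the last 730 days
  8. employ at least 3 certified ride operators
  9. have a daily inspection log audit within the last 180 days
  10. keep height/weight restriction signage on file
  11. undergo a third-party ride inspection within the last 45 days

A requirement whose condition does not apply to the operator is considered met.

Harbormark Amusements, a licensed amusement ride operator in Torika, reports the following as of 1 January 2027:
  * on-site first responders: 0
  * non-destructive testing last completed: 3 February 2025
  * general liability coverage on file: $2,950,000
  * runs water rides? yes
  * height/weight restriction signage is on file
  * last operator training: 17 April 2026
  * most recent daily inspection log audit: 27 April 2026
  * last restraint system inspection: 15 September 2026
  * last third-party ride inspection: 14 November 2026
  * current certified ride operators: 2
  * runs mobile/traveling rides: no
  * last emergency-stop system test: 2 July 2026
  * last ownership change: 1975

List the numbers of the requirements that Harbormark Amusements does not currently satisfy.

1. operator training 259 days ago vs limit 365 → met
2. emergency-stop system test 183 days ago vs limit 180 → not met
3. condition 'runs mobile/traveling rides' does not hold → requirement n/a → met
4. general liability coverage $2,950,000 < $3,125,000 → not met
5. on-site first responders 0 < 2 → not met
6. restraint system inspection 108 days ago vs limit 180 → met
7. condition 'runs water rides' holds; non-destructive testing 697 days ago vs limit 730 → met
8. certified ride operators 2 < 3 → not met
9. daily inspection log audit 249 days ago vs limit 180 → not met
10. height/weight restriction signage present → met
11. third-party ride inspection 48 days ago vs limit 45 → not met
Not met: 2, 4, 5, 8, 9, 11

2, 4, 5, 8, 9, 11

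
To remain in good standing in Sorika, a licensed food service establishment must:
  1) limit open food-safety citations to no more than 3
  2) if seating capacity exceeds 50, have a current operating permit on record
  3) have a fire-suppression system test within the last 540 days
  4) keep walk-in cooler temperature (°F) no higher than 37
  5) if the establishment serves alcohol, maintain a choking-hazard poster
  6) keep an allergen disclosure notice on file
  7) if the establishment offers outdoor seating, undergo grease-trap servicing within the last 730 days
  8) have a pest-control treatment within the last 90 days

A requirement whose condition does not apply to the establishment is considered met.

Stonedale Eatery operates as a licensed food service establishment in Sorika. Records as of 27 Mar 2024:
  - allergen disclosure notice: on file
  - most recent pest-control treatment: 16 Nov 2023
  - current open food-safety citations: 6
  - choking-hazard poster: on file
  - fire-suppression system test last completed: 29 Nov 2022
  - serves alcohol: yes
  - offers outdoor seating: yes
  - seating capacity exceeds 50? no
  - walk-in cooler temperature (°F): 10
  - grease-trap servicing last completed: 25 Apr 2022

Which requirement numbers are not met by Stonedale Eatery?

1, 8

1. open food-safety citations 6 > 3 → not met
2. condition 'seating capacity exceeds 50' does not hold → requirement n/a → met
3. fire-suppression system test 484 days ago vs limit 540 → met
4. walk-in cooler temperature (°F) 10 ≤ 37 → met
5. condition 'serves alcohol' holds; choking-hazard poster present → met
6. allergen disclosure notice present → met
7. condition 'offers outdoor seating' holds; grease-trap servicing 702 days ago vs limit 730 → met
8. pest-control treatment 132 days ago vs limit 90 → not met
Not met: 1, 8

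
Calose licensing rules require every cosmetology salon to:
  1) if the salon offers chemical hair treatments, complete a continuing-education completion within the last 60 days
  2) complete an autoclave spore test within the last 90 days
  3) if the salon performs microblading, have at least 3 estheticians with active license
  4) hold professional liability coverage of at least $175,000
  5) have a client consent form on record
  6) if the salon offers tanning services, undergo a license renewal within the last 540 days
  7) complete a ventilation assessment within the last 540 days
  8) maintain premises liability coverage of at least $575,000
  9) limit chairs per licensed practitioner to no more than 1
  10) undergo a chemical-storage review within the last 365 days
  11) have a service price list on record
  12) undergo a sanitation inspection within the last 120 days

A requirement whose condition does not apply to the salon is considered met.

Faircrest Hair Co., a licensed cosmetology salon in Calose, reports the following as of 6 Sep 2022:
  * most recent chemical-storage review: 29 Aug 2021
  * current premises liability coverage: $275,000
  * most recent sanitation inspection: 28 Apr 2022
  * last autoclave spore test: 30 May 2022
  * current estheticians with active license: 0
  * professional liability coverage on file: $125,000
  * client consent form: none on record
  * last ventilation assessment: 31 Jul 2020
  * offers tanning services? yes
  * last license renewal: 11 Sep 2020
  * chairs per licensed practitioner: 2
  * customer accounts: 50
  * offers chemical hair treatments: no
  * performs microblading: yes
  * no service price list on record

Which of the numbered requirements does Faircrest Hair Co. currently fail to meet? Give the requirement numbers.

2, 3, 4, 5, 6, 7, 8, 9, 10, 11, 12

1. condition 'offers chemical hair treatments' does not hold → requirement n/a → met
2. autoclave spore test 99 days ago vs limit 90 → not met
3. condition 'performs microblading' holds; estheticians with active license 0 < 3 → not met
4. professional liability coverage $125,000 < $175,000 → not met
5. client consent form absent → not met
6. condition 'offers tanning services' holds; license renewal 725 days ago vs limit 540 → not met
7. ventilation assessment 767 days ago vs limit 540 → not met
8. premises liability coverage $275,000 < $575,000 → not met
9. chairs per licensed practitioner 2 > 1 → not met
10. chemical-storage review 373 days ago vs limit 365 → not met
11. service price list absent → not met
12. sanitation inspection 131 days ago vs limit 120 → not met
Not met: 2, 3, 4, 5, 6, 7, 8, 9, 10, 11, 12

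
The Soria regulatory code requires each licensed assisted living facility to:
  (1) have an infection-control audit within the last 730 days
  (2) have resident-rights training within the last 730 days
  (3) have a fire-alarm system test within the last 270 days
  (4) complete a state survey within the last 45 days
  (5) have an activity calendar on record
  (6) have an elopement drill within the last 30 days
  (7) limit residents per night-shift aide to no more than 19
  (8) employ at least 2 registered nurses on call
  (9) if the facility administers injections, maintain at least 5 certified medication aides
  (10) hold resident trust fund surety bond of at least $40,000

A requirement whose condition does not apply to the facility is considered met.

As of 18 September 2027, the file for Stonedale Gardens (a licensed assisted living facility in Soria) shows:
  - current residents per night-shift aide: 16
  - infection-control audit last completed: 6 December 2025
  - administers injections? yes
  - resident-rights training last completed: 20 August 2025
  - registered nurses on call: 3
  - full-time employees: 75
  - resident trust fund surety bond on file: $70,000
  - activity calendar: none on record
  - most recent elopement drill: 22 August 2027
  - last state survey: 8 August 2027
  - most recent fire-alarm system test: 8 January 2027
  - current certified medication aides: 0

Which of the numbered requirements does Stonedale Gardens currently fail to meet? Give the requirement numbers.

2, 5, 9

1. infection-control audit 651 days ago vs limit 730 → met
2. resident-rights training 759 days ago vs limit 730 → not met
3. fire-alarm system test 253 days ago vs limit 270 → met
4. state survey 41 days ago vs limit 45 → met
5. activity calendar absent → not met
6. elopement drill 27 days ago vs limit 30 → met
7. residents per night-shift aide 16 ≤ 19 → met
8. registered nurses on call 3 ≥ 2 → met
9. condition 'administers injections' holds; certified medication aides 0 < 5 → not met
10. resident trust fund surety bond $70,000 ≥ $40,000 → met
Not met: 2, 5, 9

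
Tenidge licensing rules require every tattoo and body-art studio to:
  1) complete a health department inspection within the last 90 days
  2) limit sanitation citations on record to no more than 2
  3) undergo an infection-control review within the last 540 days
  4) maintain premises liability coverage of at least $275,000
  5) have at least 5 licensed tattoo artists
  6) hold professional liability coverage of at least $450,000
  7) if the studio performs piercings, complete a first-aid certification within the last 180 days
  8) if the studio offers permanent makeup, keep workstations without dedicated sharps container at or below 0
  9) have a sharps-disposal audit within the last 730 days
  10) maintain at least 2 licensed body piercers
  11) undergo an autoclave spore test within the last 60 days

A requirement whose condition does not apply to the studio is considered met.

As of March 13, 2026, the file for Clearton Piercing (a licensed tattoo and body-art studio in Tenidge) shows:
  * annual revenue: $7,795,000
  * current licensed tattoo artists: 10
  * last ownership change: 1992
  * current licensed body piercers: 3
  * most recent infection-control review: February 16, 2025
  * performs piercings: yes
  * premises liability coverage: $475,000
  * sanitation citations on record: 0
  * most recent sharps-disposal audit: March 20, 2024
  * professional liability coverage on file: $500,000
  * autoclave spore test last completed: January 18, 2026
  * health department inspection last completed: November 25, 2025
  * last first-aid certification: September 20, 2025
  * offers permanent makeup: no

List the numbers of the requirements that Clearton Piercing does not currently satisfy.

1. health department inspection 108 days ago vs limit 90 → not met
2. sanitation citations on record 0 ≤ 2 → met
3. infection-control review 390 days ago vs limit 540 → met
4. premises liability coverage $475,000 ≥ $275,000 → met
5. licensed tattoo artists 10 ≥ 5 → met
6. professional liability coverage $500,000 ≥ $450,000 → met
7. condition 'performs piercings' holds; first-aid certification 174 days ago vs limit 180 → met
8. condition 'offers permanent makeup' does not hold → requirement n/a → met
9. sharps-disposal audit 723 days ago vs limit 730 → met
10. licensed body piercers 3 ≥ 2 → met
11. autoclave spore test 54 days ago vs limit 60 → met
Not met: 1

1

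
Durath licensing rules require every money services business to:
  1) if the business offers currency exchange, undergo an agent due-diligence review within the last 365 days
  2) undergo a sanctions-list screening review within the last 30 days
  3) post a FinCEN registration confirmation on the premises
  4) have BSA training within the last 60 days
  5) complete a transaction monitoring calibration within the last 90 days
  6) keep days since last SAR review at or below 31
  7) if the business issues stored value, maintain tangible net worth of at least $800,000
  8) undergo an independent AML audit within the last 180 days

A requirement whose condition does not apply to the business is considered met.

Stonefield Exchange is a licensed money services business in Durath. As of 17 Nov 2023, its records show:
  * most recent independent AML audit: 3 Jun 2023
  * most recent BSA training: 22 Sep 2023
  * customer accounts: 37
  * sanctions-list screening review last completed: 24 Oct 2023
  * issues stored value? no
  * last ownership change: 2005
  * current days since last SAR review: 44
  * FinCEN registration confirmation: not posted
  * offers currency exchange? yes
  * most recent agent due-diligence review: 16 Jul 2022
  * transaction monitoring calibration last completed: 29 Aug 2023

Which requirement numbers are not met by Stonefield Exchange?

1, 3, 6

1. condition 'offers currency exchange' holds; agent due-diligence review 489 days ago vs limit 365 → not met
2. sanctions-list screening review 24 days ago vs limit 30 → met
3. FinCEN registration confirmation absent → not met
4. BSA training 56 days ago vs limit 60 → met
5. transaction monitoring calibration 80 days ago vs limit 90 → met
6. days since last SAR review 44 > 31 → not met
7. condition 'issues stored value' does not hold → requirement n/a → met
8. independent AML audit 167 days ago vs limit 180 → met
Not met: 1, 3, 6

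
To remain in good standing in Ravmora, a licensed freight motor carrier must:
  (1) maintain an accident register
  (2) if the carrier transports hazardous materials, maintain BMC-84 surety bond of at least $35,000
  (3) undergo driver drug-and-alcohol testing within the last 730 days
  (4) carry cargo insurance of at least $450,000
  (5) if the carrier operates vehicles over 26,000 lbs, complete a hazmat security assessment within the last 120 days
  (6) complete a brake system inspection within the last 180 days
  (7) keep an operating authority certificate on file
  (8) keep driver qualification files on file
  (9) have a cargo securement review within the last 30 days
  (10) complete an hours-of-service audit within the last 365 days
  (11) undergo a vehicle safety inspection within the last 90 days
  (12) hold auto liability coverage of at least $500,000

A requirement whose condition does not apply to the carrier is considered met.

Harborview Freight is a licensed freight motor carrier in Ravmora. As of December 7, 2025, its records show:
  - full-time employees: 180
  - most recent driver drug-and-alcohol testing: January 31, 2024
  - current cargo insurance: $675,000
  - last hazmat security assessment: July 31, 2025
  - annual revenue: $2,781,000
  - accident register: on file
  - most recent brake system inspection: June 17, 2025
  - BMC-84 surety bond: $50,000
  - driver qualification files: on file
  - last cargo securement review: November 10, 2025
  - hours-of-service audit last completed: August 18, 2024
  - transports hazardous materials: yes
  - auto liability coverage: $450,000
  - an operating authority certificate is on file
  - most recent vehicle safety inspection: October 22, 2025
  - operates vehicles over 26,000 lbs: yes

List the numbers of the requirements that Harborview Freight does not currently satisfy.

1. accident register present → met
2. condition 'transports hazardous materials' holds; BMC-84 surety bond $50,000 ≥ $35,000 → met
3. driver drug-and-alcohol testing 676 days ago vs limit 730 → met
4. cargo insurance $675,000 ≥ $450,000 → met
5. condition 'operates vehicles over 26,000 lbs' holds; hazmat security assessment 129 days ago vs limit 120 → not met
6. brake system inspection 173 days ago vs limit 180 → met
7. operating authority certificate present → met
8. driver qualification files present → met
9. cargo securement review 27 days ago vs limit 30 → met
10. hours-of-service audit 476 days ago vs limit 365 → not met
11. vehicle safety inspection 46 days ago vs limit 90 → met
12. auto liability coverage $450,000 < $500,000 → not met
Not met: 5, 10, 12

5, 10, 12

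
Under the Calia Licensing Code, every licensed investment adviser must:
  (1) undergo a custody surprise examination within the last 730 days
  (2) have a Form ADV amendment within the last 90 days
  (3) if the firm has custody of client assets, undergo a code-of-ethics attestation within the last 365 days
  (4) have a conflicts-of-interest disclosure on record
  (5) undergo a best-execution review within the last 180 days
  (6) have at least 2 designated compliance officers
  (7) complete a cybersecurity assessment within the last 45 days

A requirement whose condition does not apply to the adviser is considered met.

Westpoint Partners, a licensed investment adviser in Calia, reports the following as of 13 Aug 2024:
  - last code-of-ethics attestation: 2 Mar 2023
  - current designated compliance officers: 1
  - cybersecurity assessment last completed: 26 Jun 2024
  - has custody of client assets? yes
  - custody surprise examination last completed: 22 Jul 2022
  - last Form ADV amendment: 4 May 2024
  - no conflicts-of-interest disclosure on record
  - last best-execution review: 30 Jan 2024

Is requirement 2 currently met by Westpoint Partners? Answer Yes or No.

No

2. Form ADV amendment 101 days ago vs limit 90 → not met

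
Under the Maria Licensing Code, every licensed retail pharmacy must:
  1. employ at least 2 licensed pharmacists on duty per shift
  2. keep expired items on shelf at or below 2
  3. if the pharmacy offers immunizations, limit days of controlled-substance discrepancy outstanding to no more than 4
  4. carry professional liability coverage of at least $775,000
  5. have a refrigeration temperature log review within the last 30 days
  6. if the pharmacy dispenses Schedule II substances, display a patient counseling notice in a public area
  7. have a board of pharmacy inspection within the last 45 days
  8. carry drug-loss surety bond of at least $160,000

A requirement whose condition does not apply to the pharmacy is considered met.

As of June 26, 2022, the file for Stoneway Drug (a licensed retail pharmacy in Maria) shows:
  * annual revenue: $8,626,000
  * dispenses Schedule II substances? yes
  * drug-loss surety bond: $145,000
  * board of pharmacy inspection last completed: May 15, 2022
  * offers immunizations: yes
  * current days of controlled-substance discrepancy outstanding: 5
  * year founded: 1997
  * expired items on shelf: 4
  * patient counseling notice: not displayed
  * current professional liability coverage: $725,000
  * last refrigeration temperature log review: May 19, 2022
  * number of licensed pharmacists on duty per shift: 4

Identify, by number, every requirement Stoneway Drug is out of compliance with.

1. licensed pharmacists on duty per shift 4 ≥ 2 → met
2. expired items on shelf 4 > 2 → not met
3. condition 'offers immunizations' holds; days of controlled-substance discrepancy outstanding 5 > 4 → not met
4. professional liability coverage $725,000 < $775,000 → not met
5. refrigeration temperature log review 38 days ago vs limit 30 → not met
6. condition 'dispenses Schedule II substances' holds; patient counseling notice absent → not met
7. board of pharmacy inspection 42 days ago vs limit 45 → met
8. drug-loss surety bond $145,000 < $160,000 → not met
Not met: 2, 3, 4, 5, 6, 8

2, 3, 4, 5, 6, 8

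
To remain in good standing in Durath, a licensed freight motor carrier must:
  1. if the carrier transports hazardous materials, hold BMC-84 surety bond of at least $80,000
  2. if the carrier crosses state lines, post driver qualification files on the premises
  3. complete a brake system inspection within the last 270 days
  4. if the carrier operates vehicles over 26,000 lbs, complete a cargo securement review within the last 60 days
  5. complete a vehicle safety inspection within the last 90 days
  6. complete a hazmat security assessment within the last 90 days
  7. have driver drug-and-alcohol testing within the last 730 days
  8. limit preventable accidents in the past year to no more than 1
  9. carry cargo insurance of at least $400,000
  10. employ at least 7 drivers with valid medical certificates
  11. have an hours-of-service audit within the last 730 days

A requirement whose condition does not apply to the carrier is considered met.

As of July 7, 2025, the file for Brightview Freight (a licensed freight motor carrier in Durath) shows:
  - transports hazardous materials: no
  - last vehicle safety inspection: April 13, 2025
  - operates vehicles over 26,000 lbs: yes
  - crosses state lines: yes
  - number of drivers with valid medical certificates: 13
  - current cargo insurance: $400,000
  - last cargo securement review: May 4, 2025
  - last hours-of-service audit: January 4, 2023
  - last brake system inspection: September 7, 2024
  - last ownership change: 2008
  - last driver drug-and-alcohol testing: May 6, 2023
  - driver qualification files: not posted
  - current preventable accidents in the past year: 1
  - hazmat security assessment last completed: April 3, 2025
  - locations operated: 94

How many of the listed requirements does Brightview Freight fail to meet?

1. condition 'transports hazardous materials' does not hold → requirement n/a → met
2. condition 'crosses state lines' holds; driver qualification files absent → not met
3. brake system inspection 303 days ago vs limit 270 → not met
4. condition 'operates vehicles over 26,000 lbs' holds; cargo securement review 64 days ago vs limit 60 → not met
5. vehicle safety inspection 85 days ago vs limit 90 → met
6. hazmat security assessment 95 days ago vs limit 90 → not met
7. driver drug-and-alcohol testing 793 days ago vs limit 730 → not met
8. preventable accidents in the past year 1 ≤ 1 → met
9. cargo insurance $400,000 ≥ $400,000 → met
10. drivers with valid medical certificates 13 ≥ 7 → met
11. hours-of-service audit 915 days ago vs limit 730 → not met
Not met: 6 of 11

6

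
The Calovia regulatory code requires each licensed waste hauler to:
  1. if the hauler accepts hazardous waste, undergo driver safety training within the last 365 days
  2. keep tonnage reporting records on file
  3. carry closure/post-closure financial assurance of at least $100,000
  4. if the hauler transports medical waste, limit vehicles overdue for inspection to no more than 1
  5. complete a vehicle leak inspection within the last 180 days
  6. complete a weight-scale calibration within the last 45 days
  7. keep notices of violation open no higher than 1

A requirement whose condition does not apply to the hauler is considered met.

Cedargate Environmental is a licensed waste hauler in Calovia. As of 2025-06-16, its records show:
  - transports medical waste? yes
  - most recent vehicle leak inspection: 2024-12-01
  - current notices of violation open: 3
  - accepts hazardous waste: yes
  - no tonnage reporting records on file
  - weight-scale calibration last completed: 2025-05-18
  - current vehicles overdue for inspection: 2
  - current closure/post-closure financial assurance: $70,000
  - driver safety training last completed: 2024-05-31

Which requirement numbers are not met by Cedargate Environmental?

1. condition 'accepts hazardous waste' holds; driver safety training 381 days ago vs limit 365 → not met
2. tonnage reporting records absent → not met
3. closure/post-closure financial assurance $70,000 < $100,000 → not met
4. condition 'transports medical waste' holds; vehicles overdue for inspection 2 > 1 → not met
5. vehicle leak inspection 197 days ago vs limit 180 → not met
6. weight-scale calibration 29 days ago vs limit 45 → met
7. notices of violation open 3 > 1 → not met
Not met: 1, 2, 3, 4, 5, 7

1, 2, 3, 4, 5, 7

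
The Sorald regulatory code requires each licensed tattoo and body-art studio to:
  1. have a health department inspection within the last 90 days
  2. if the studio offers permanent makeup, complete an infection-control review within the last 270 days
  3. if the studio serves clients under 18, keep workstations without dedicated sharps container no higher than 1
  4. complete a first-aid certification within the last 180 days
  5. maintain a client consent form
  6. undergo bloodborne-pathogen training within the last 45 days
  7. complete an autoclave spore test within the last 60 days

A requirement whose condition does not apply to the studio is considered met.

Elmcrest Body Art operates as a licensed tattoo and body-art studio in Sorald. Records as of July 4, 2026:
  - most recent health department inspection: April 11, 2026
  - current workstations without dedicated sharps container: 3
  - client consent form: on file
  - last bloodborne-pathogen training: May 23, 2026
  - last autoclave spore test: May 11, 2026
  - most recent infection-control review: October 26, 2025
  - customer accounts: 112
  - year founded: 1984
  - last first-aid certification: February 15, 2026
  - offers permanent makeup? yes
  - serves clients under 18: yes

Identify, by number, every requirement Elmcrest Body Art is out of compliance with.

3

1. health department inspection 84 days ago vs limit 90 → met
2. condition 'offers permanent makeup' holds; infection-control review 251 days ago vs limit 270 → met
3. condition 'serves clients under 18' holds; workstations without dedicated sharps container 3 > 1 → not met
4. first-aid certification 139 days ago vs limit 180 → met
5. client consent form present → met
6. bloodborne-pathogen training 42 days ago vs limit 45 → met
7. autoclave spore test 54 days ago vs limit 60 → met
Not met: 3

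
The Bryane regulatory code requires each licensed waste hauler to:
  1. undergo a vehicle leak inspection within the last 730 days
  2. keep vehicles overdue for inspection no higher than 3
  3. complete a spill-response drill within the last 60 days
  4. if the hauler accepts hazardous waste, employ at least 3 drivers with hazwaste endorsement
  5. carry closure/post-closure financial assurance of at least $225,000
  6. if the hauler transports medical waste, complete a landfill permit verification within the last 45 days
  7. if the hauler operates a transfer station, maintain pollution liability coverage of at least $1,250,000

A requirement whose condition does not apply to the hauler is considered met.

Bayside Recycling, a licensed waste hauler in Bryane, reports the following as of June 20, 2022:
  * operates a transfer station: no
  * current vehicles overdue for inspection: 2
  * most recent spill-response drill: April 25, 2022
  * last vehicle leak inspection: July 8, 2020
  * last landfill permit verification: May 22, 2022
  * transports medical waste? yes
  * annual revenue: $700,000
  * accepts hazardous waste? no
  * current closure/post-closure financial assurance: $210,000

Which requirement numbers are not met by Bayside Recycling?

5

1. vehicle leak inspection 712 days ago vs limit 730 → met
2. vehicles overdue for inspection 2 ≤ 3 → met
3. spill-response drill 56 days ago vs limit 60 → met
4. condition 'accepts hazardous waste' does not hold → requirement n/a → met
5. closure/post-closure financial assurance $210,000 < $225,000 → not met
6. condition 'transports medical waste' holds; landfill permit verification 29 days ago vs limit 45 → met
7. condition 'operates a transfer station' does not hold → requirement n/a → met
Not met: 5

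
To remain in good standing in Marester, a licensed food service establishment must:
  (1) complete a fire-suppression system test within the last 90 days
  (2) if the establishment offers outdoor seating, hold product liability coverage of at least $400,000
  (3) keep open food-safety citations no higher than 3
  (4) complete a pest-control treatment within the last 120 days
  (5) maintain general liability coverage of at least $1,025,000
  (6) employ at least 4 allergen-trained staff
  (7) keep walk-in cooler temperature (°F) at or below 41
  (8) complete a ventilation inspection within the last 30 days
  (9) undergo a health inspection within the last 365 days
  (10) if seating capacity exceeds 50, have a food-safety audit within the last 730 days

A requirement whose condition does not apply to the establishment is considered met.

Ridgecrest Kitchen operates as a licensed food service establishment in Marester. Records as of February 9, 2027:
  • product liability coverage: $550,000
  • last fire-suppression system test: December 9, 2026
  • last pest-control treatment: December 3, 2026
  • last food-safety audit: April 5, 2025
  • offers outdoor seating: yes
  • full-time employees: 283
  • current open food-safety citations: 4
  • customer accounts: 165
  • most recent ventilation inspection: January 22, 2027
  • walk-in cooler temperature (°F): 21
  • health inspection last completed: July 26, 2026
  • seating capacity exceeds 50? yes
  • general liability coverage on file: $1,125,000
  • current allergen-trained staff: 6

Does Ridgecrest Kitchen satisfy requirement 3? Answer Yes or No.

3. open food-safety citations 4 > 3 → not met

No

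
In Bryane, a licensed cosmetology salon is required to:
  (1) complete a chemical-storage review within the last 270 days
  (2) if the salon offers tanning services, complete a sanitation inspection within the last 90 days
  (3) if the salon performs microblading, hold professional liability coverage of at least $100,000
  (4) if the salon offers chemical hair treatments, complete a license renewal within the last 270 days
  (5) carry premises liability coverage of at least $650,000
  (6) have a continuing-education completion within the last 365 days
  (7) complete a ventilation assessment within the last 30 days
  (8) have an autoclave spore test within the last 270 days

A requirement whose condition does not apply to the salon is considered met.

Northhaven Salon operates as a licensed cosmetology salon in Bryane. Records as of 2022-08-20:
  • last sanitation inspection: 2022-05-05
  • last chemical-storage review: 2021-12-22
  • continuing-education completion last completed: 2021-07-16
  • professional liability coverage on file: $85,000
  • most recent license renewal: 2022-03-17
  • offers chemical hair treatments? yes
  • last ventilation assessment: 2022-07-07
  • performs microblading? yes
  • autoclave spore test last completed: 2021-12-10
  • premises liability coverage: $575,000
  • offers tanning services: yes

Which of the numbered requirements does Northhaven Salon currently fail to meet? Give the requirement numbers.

2, 3, 5, 6, 7

1. chemical-storage review 241 days ago vs limit 270 → met
2. condition 'offers tanning services' holds; sanitation inspection 107 days ago vs limit 90 → not met
3. condition 'performs microblading' holds; professional liability coverage $85,000 < $100,000 → not met
4. condition 'offers chemical hair treatments' holds; license renewal 156 days ago vs limit 270 → met
5. premises liability coverage $575,000 < $650,000 → not met
6. continuing-education completion 400 days ago vs limit 365 → not met
7. ventilation assessment 44 days ago vs limit 30 → not met
8. autoclave spore test 253 days ago vs limit 270 → met
Not met: 2, 3, 5, 6, 7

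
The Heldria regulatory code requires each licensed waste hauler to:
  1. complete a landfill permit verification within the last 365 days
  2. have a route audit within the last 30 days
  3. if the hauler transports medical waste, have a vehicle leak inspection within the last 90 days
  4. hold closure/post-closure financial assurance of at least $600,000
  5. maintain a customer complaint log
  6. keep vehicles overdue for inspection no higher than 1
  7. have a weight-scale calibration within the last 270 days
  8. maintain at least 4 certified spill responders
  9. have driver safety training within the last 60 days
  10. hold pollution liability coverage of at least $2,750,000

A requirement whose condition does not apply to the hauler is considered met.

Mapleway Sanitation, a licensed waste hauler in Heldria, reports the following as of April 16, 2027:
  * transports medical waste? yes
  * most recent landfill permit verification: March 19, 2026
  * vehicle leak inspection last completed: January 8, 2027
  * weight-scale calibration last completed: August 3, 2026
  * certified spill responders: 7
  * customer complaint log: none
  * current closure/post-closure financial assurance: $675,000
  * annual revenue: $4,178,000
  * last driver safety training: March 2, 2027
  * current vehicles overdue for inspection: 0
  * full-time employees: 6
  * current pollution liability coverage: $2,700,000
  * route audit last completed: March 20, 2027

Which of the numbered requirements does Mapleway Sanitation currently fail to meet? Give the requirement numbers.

1, 3, 5, 10

1. landfill permit verification 393 days ago vs limit 365 → not met
2. route audit 27 days ago vs limit 30 → met
3. condition 'transports medical waste' holds; vehicle leak inspection 98 days ago vs limit 90 → not met
4. closure/post-closure financial assurance $675,000 ≥ $600,000 → met
5. customer complaint log absent → not met
6. vehicles overdue for inspection 0 ≤ 1 → met
7. weight-scale calibration 256 days ago vs limit 270 → met
8. certified spill responders 7 ≥ 4 → met
9. driver safety training 45 days ago vs limit 60 → met
10. pollution liability coverage $2,700,000 < $2,750,000 → not met
Not met: 1, 3, 5, 10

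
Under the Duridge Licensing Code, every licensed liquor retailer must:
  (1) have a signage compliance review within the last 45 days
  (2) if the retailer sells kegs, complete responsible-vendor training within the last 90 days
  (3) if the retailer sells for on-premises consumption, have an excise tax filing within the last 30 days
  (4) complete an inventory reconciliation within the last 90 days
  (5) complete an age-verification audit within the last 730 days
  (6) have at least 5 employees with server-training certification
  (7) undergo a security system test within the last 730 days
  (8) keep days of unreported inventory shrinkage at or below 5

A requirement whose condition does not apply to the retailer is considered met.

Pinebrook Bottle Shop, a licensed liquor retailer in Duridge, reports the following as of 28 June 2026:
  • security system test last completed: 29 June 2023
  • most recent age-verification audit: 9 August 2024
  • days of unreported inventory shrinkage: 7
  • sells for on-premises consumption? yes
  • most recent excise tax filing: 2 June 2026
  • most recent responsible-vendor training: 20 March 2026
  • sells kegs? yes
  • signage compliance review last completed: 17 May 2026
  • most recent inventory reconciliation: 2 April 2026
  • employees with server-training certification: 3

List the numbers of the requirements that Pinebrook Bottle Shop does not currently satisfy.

1. signage compliance review 42 days ago vs limit 45 → met
2. condition 'sells kegs' holds; responsible-vendor training 100 days ago vs limit 90 → not met
3. condition 'sells for on-premises consumption' holds; excise tax filing 26 days ago vs limit 30 → met
4. inventory reconciliation 87 days ago vs limit 90 → met
5. age-verification audit 688 days ago vs limit 730 → met
6. employees with server-training certification 3 < 5 → not met
7. security system test 1095 days ago vs limit 730 → not met
8. days of unreported inventory shrinkage 7 > 5 → not met
Not met: 2, 6, 7, 8

2, 6, 7, 8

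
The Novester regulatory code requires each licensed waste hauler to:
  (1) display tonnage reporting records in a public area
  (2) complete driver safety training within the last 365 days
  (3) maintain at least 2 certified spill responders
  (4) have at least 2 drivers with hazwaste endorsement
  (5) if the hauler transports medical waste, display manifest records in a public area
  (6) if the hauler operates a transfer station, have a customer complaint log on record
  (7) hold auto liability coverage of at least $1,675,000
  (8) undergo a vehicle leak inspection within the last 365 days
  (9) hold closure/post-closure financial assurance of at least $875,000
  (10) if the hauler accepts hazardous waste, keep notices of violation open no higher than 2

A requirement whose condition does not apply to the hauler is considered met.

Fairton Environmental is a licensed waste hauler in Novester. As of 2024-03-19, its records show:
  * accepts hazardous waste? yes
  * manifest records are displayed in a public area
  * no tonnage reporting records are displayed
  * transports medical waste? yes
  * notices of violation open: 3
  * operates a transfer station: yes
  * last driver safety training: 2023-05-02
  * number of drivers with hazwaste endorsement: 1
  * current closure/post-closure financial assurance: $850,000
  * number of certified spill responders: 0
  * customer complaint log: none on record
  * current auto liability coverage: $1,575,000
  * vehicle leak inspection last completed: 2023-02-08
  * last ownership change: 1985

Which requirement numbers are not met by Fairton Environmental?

1, 3, 4, 6, 7, 8, 9, 10

1. tonnage reporting records absent → not met
2. driver safety training 322 days ago vs limit 365 → met
3. certified spill responders 0 < 2 → not met
4. drivers with hazwaste endorsement 1 < 2 → not met
5. condition 'transports medical waste' holds; manifest records present → met
6. condition 'operates a transfer station' holds; customer complaint log absent → not met
7. auto liability coverage $1,575,000 < $1,675,000 → not met
8. vehicle leak inspection 405 days ago vs limit 365 → not met
9. closure/post-closure financial assurance $850,000 < $875,000 → not met
10. condition 'accepts hazardous waste' holds; notices of violation open 3 > 2 → not met
Not met: 1, 3, 4, 6, 7, 8, 9, 10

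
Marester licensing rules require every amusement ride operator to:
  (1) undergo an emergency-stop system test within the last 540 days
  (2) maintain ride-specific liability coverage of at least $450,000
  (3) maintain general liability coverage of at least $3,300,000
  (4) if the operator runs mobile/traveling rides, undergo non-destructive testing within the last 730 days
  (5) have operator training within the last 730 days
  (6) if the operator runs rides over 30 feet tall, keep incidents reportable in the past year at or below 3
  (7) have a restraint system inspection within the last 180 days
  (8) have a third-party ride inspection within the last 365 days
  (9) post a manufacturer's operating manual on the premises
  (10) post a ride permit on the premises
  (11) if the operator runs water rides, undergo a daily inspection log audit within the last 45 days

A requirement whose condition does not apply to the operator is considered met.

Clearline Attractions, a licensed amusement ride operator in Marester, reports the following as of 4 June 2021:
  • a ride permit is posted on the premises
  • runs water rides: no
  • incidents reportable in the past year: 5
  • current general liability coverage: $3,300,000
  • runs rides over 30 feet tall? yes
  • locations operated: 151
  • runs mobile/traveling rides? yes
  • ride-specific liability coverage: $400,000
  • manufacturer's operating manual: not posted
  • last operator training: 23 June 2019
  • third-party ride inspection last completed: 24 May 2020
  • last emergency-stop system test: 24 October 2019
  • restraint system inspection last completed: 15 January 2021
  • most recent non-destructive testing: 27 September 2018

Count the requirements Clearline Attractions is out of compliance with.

1. emergency-stop system test 589 days ago vs limit 540 → not met
2. ride-specific liability coverage $400,000 < $450,000 → not met
3. general liability coverage $3,300,000 ≥ $3,300,000 → met
4. condition 'runs mobile/traveling rides' holds; non-destructive testing 981 days ago vs limit 730 → not met
5. operator training 712 days ago vs limit 730 → met
6. condition 'runs rides over 30 feet tall' holds; incidents reportable in the past year 5 > 3 → not met
7. restraint system inspection 140 days ago vs limit 180 → met
8. third-party ride inspection 376 days ago vs limit 365 → not met
9. manufacturer's operating manual absent → not met
10. ride permit present → met
11. condition 'runs water rides' does not hold → requirement n/a → met
Not met: 6 of 11

6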